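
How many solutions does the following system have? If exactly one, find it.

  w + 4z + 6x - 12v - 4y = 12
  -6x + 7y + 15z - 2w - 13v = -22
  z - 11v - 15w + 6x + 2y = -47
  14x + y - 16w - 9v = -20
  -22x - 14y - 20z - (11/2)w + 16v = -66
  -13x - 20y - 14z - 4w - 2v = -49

Row-reduce:
R1 ← R1 / (6).
R2 ← R2 + 6·R1.
R3 ← R3 − 6·R1.
R4 ← R4 − 14·R1.
R5 ← R5 + 22·R1.
R6 ← R6 + 13·R1.
R2 ← R2 / (3).
R1 ← R1 + 2/3·R2.
R3 ← R3 − 6·R2.
R4 ← R4 − 31/3·R2.
R5 ← R5 + 86/3·R2.
R6 ← R6 + 86/3·R2.
R3 ← R3 / (-41).
R1 ← R1 − 44/9·R3.
R2 ← R2 − 19/3·R3.
R4 ← R4 + 673/9·R3.
R5 ← R5 − 1586/9·R3.
R6 ← R6 − 1586/9·R3.
R4 ← R4 / (3928/369).
R1 ← R1 + 1273/738·R4.
R2 ← R2 + 307/123·R4.
R3 ← R3 − 14/41·R4.
R5 ← R5 + 52813/738·R4.
R6 ← R6 + 52813/738·R4.
R5 ← R5 / (264147/7856).
R1 ← R1 − 3815/7856·R5.
R2 ← R2 − 9351/3928·R5.
R3 ← R3 + 3205/1964·R5.
R4 ← R4 − 4463/3928·R5.
R6 ← R6 − 264147/7856·R5.
Row 6 reduces to 0 = -1, a contradiction. The system is inconsistent.

no solution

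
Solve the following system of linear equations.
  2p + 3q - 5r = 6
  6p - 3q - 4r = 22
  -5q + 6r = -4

p = -1, q = -4, r = -4

Row-reduce the augmented matrix:
R1 ← R1 / (2).
R2 ← R2 − 6·R1.
R2 ← R2 / (-12).
R1 ← R1 − 3/2·R2.
R3 ← R3 + 5·R2.
R3 ← R3 / (17/12).
R1 ← R1 + 9/8·R3.
R2 ← R2 + 11/12·R3.
Reading off the reduced rows gives p = -1, q = -4, r = -4.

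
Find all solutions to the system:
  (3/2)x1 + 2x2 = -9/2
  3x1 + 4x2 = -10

no solution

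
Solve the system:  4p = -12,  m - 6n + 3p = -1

infinitely many solutions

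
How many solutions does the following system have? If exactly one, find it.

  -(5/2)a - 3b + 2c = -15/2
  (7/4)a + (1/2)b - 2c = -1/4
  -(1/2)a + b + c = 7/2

no solution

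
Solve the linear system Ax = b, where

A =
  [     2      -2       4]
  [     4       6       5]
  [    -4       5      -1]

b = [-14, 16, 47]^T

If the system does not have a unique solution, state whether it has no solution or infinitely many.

Row-reduce the augmented matrix:
R1 ← R1 / (2).
R2 ← R2 − 4·R1.
R3 ← R3 + 4·R1.
R2 ← R2 / (10).
R1 ← R1 + 1·R2.
R3 ← R3 − 1·R2.
R3 ← R3 / (73/10).
R1 ← R1 − 17/10·R3.
R2 ← R2 + 3/10·R3.
Reading off the reduced rows gives x_1 = -6, x_2 = 5, x_3 = 2.

x_1 = -6, x_2 = 5, x_3 = 2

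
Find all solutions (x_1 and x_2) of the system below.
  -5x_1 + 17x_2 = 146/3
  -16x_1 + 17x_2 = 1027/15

Row-reduce the augmented matrix:
R1 ← R1 / (-5).
R2 ← R2 + 16·R1.
R2 ← R2 / (-187/5).
R1 ← R1 + 17/5·R2.
Reading off the reduced rows gives x_1 = -9/5, x_2 = 7/3.

x_1 = -9/5, x_2 = 7/3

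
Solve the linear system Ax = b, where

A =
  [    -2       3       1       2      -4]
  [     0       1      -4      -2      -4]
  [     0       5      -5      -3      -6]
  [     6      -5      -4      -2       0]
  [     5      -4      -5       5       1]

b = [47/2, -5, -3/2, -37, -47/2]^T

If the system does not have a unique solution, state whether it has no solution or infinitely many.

Row-reduce the augmented matrix:
R1 ← R1 / (-2).
R4 ← R4 − 6·R1.
R5 ← R5 − 5·R1.
R1 ← R1 + 3/2·R2.
R3 ← R3 − 5·R2.
R4 ← R4 − 4·R2.
R5 ← R5 − 7/2·R2.
R3 ← R3 / (15).
R1 ← R1 + 13/2·R3.
R2 ← R2 + 4·R3.
R4 ← R4 − 15·R3.
R5 ← R5 − 23/2·R3.
R4 ← R4 / (5).
R1 ← R1 + 29/30·R4.
R2 ← R2 + 2/15·R4.
R3 ← R3 − 7/15·R4.
R5 ← R5 − 349/30·R4.
R5 ← R5 / (263/15).
R1 ← R1 − 2/15·R5.
R2 ← R2 + 8/15·R5.
R3 ← R3 − 28/15·R5.
R4 ← R4 + 2·R5.
Reading off the reduced rows gives x_1 = -3, x_2 = 1, x_3 = 5/2, x_4 = 2, x_5 = -2.

x_1 = -3, x_2 = 1, x_3 = 5/2, x_4 = 2, x_5 = -2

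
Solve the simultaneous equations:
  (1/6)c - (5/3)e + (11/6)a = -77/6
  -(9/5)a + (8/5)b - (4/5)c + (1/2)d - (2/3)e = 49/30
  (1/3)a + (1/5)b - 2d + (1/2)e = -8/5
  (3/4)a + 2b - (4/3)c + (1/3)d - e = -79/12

Row-reduce:
R1 ← R1 / (11/6).
R2 ← R2 + 9/5·R1.
R3 ← R3 − 1/3·R1.
R4 ← R4 − 3/4·R1.
R2 ← R2 / (8/5).
R3 ← R3 − 1/5·R2.
R4 ← R4 − 2·R2.
R3 ← R3 / (13/264).
R1 ← R1 − 1/11·R3.
R2 ← R2 + 35/88·R3.
R4 ← R4 + 20/33·R3.
R4 ← R4 / (-8011/312).
R1 ← R1 − 99/26·R4.
R2 ← R2 + 425/26·R4.
R3 ← R3 + 1089/26·R4.
Rank is 4 with 5 unknowns, leaving e free.

infinitely many solutions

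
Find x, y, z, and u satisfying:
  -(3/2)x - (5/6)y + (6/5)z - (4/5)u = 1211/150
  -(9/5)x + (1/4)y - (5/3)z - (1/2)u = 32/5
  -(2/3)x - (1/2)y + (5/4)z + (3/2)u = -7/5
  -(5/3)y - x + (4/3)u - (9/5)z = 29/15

x = -3, y = -8/5, z = 0, u = -14/5

Row-reduce the augmented matrix:
R1 ← R1 / (-3/2).
R2 ← R2 + 9/5·R1.
R3 ← R3 + 2/3·R1.
R4 ← R4 + 1·R1.
R2 ← R2 / (5/4).
R1 ← R1 − 5/9·R2.
R3 ← R3 + 7/54·R2.
R4 ← R4 + 10/9·R2.
R3 ← R3 / (15977/40500).
R1 ← R1 − 392/675·R3.
R2 ← R2 + 932/375·R3.
R4 ← R4 + 3619/675·R3.
R4 ← R4 / (6744454/239655).
R1 ← R1 + 39510/15977·R4.
R2 ← R2 − 197454/15977·R4.
R3 ← R3 − 77082/15977·R4.
Reading off the reduced rows gives x = -3, y = -8/5, z = 0, u = -14/5.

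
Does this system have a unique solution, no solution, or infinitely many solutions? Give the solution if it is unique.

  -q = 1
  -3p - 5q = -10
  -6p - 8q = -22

p = 5, q = -1

Row-reduce the augmented matrix:
Swap R1 and R2.
R1 ← R1 / (-3).
R3 ← R3 + 6·R1.
R2 ← R2 / (-1).
R1 ← R1 − 5/3·R2.
R3 ← R3 − 2·R2.
R3 reduces to 0 = 0, so the extra equation is consistent.
Reading off the reduced rows gives p = 5, q = -1.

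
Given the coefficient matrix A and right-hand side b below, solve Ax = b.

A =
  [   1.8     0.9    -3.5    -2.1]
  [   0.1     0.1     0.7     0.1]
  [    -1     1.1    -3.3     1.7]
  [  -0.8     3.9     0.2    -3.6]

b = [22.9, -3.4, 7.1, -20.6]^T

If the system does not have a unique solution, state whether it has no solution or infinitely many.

x_1 = 5, x_2 = -4, x_3 = -5, x_4 = 0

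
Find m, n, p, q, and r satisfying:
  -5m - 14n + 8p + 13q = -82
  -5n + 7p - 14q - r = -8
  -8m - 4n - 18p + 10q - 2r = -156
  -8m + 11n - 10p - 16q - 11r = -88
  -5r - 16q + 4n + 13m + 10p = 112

m = 6, n = 6, p = 4, q = 0, r = 6

Row-reduce the augmented matrix:
R1 ← R1 / (-5).
R3 ← R3 + 8·R1.
R4 ← R4 + 8·R1.
R5 ← R5 − 13·R1.
R2 ← R2 / (-5).
R1 ← R1 − 14/5·R2.
R3 ← R3 − 92/5·R2.
R4 ← R4 − 167/5·R2.
R5 ← R5 + 162/5·R2.
R3 ← R3 / (-126/25).
R1 ← R1 − 58/25·R3.
R2 ← R2 + 7/5·R3.
R4 ← R4 − 599/25·R3.
R5 ← R5 + 364/25·R3.
R4 ← R4 / (-26875/63).
R1 ← R1 + 2465/63·R4.
R2 ← R2 − 181/9·R4.
R3 ← R3 − 779/63·R4.
R5 ← R5 − 2597/9·R4.
R5 ← R5 / (-66304/5375).
R1 ← R1 − 993/1075·R5.
R2 ← R2 + 1767/5375·R5.
R3 ← R3 + 904/5375·R5.
R4 ← R4 − 563/5375·R5.
Reading off the reduced rows gives m = 6, n = 6, p = 4, q = 0, r = 6.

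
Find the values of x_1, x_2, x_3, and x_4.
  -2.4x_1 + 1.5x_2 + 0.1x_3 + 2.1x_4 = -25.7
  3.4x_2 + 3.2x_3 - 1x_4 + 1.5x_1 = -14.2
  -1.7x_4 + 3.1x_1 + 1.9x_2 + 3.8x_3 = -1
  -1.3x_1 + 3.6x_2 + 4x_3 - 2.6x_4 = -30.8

x_1 = 6, x_2 = -3, x_3 = -5, x_4 = -3

Row-reduce the augmented matrix:
R1 ← R1 / (-12/5).
R2 ← R2 − 3/2·R1.
R3 ← R3 − 31/10·R1.
R4 ← R4 + 13/10·R1.
R2 ← R2 / (347/80).
R1 ← R1 + 5/8·R2.
R3 ← R3 − 307/80·R2.
R4 ← R4 − 223/80·R2.
R3 ← R3 / (2171/2082).
R1 ← R1 − 446/1041·R3.
R2 ← R2 − 261/347·R3.
R4 ← R4 − 1925/1041·R3.
R4 ← R4 / (-56919/10855).
R1 ← R1 + 12292/10855·R4.
R2 ← R2 + 4981/10855·R4.
R3 ← R3 − 7662/10855·R4.
Reading off the reduced rows gives x_1 = 6, x_2 = -3, x_3 = -5, x_4 = -3.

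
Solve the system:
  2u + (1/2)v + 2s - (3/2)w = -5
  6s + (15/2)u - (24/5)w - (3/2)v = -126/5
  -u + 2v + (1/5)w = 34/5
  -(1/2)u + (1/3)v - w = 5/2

Row-reduce:
R1 ← R1 / (2).
R2 ← R2 − 15/2·R1.
R3 ← R3 + 1·R1.
R4 ← R4 + 1/2·R1.
R2 ← R2 / (-27/8).
R1 ← R1 − 1/4·R2.
R3 ← R3 − 9/4·R2.
R4 ← R4 − 11/24·R2.
Swap R3 and R4.
R3 ← R3 / (-341/270).
R1 ← R1 + 31/45·R3.
R2 ← R2 + 11/45·R3.
Rank is 3 with 4 unknowns, leaving s free.

infinitely many solutions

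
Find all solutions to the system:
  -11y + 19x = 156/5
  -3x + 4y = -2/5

x = 14/5, y = 2

Row-reduce the augmented matrix:
R1 ← R1 / (19).
R2 ← R2 + 3·R1.
R2 ← R2 / (43/19).
R1 ← R1 + 11/19·R2.
Reading off the reduced rows gives x = 14/5, y = 2.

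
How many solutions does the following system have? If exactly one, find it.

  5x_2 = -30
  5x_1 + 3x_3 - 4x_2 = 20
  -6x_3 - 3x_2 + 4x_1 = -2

x_1 = -2, x_2 = -6, x_3 = 2

Row-reduce the augmented matrix:
Swap R1 and R2.
R1 ← R1 / (5).
R3 ← R3 − 4·R1.
R2 ← R2 / (5).
R1 ← R1 + 4/5·R2.
R3 ← R3 − 1/5·R2.
R3 ← R3 / (-42/5).
R1 ← R1 − 3/5·R3.
Reading off the reduced rows gives x_1 = -2, x_2 = -6, x_3 = 2.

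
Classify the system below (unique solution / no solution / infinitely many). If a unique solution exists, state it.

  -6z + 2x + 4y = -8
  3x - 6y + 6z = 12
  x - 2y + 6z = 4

Row-reduce the augmented matrix:
R1 ← R1 / (2).
R2 ← R2 − 3·R1.
R3 ← R3 − 1·R1.
R2 ← R2 / (-12).
R1 ← R1 − 2·R2.
R3 ← R3 + 4·R2.
R3 ← R3 / (4).
R1 ← R1 + 1/2·R3.
R2 ← R2 + 5/4·R3.
Reading off the reduced rows gives x = 0, y = -2, z = 0.

x = 0, y = -2, z = 0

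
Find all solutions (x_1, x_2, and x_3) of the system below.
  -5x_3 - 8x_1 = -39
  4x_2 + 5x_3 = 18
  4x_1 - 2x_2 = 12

Row-reduce:
R1 ← R1 / (-8).
R3 ← R3 − 4·R1.
R2 ← R2 / (4).
R3 ← R3 + 2·R2.
Row 3 reduces to 0 = 3/2, a contradiction. The system is inconsistent.

no solution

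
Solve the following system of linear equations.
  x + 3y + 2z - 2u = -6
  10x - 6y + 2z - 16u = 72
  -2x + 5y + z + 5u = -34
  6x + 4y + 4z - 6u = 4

infinitely many solutions

Row-reduce:
R2 ← R2 − 10·R1.
R3 ← R3 + 2·R1.
R4 ← R4 − 6·R1.
R2 ← R2 / (-36).
R1 ← R1 − 3·R2.
R3 ← R3 − 11·R2.
R4 ← R4 + 14·R2.
R3 ← R3 / (-1/2).
R1 ← R1 − 1/2·R3.
R2 ← R2 − 1/2·R3.
R4 ← R4 + 1·R3.
Rank is 3 with 4 unknowns, leaving u free.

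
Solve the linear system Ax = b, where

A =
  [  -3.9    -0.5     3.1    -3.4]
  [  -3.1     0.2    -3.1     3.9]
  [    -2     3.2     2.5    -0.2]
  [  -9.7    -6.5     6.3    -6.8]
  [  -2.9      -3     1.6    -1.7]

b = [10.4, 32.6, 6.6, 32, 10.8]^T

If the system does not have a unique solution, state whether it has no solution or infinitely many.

Row-reduce the augmented matrix:
R1 ← R1 / (-39/10).
R2 ← R2 + 31/10·R1.
R3 ← R3 + 2·R1.
R4 ← R4 + 97/10·R1.
R5 ← R5 + 29/10·R1.
R2 ← R2 / (233/390).
R1 ← R1 − 5/39·R2.
R3 ← R3 − 674/195·R2.
R4 ← R4 + 205/39·R2.
R5 ← R5 + 205/78·R2.
R3 ← R3 / (15425/466).
R1 ← R1 − 93/233·R3.
R2 ← R2 + 2170/233·R3.
R4 ← R4 + 11735/233·R3.
R5 ← R5 + 11735/466·R3.
R4 ← R4 / (61316/15425).
R1 ← R1 + 7949/77125·R4.
R2 ← R2 − 11387/15425·R4.
R3 ← R3 + 85406/77125·R4.
R5 ← R5 − 30658/15425·R4.
R5 reduces to 0 = 0, so the extra equation is consistent.
Reading off the reduced rows gives x_1 = -6, x_2 = 0, x_3 = -2, x_4 = 2.

x_1 = -6, x_2 = 0, x_3 = -2, x_4 = 2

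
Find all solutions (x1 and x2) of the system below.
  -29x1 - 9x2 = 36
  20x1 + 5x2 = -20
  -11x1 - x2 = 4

x1 = 0, x2 = -4

Row-reduce the augmented matrix:
R1 ← R1 / (-29).
R2 ← R2 − 20·R1.
R3 ← R3 + 11·R1.
R2 ← R2 / (-35/29).
R1 ← R1 − 9/29·R2.
R3 ← R3 − 70/29·R2.
R3 reduces to 0 = 0, so the extra equation is consistent.
Reading off the reduced rows gives x1 = 0, x2 = -4.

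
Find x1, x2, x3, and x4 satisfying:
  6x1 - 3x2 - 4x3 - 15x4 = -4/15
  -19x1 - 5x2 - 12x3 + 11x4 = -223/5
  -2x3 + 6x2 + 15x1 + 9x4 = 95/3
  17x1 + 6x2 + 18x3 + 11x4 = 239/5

x1 = 7/5, x2 = 2, x3 = 2/3, x4 = 0

Row-reduce the augmented matrix:
R1 ← R1 / (6).
R2 ← R2 + 19·R1.
R3 ← R3 − 15·R1.
R4 ← R4 − 17·R1.
R2 ← R2 / (-29/2).
R1 ← R1 + 1/2·R2.
R3 ← R3 − 27/2·R2.
R4 ← R4 − 29/2·R2.
R3 ← R3 / (-434/29).
R1 ← R1 − 16/87·R3.
R2 ← R2 − 148/87·R3.
R4 ← R4 − 14/3·R3.
R4 ← R4 / (648/31).
R1 ← R1 + 236/217·R4.
R2 ← R2 − 855/217·R4.
R3 ← R3 + 363/434·R4.
Reading off the reduced rows gives x1 = 7/5, x2 = 2, x3 = 2/3, x4 = 0.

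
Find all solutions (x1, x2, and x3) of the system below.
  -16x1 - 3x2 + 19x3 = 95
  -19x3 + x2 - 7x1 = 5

infinitely many solutions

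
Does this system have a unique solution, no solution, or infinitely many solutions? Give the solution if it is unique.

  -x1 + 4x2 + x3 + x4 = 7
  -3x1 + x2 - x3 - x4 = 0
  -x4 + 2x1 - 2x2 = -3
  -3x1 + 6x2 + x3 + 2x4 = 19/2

no solution

Row-reduce:
R1 ← R1 / (-1).
R2 ← R2 + 3·R1.
R3 ← R3 − 2·R1.
R4 ← R4 + 3·R1.
R2 ← R2 / (-11).
R1 ← R1 + 4·R2.
R3 ← R3 − 6·R2.
R4 ← R4 + 6·R2.
R3 ← R3 / (-2/11).
R1 ← R1 − 5/11·R3.
R2 ← R2 − 4/11·R3.
R4 ← R4 − 2/11·R3.
Row 4 reduces to 0 = -1/2, a contradiction. The system is inconsistent.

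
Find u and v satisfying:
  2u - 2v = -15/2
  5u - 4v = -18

Row-reduce the augmented matrix:
R1 ← R1 / (2).
R2 ← R2 − 5·R1.
R1 ← R1 + 1·R2.
Reading off the reduced rows gives u = -3, v = 3/4.

u = -3, v = 3/4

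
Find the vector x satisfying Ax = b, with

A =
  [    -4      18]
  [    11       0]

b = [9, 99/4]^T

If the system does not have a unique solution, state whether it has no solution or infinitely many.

x_1 = 9/4, x_2 = 1

Row-reduce the augmented matrix:
R1 ← R1 / (-4).
R2 ← R2 − 11·R1.
R2 ← R2 / (99/2).
R1 ← R1 + 9/2·R2.
Reading off the reduced rows gives x_1 = 9/4, x_2 = 1.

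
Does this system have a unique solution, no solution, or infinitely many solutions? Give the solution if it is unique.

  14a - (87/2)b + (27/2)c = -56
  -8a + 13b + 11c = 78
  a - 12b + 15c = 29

Row-reduce:
R1 ← R1 / (14).
R2 ← R2 + 8·R1.
R3 ← R3 − 1·R1.
R2 ← R2 / (-83/7).
R1 ← R1 + 87/28·R2.
R3 ← R3 + 249/28·R2.
Row 3 reduces to 0 = -3/2, a contradiction. The system is inconsistent.

no solution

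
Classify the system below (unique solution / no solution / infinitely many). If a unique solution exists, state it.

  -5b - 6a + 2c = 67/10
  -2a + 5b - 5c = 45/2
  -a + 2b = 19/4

Row-reduce the augmented matrix:
R1 ← R1 / (-6).
R2 ← R2 + 2·R1.
R3 ← R3 + 1·R1.
R2 ← R2 / (20/3).
R1 ← R1 − 5/6·R2.
R3 ← R3 − 17/6·R2.
R3 ← R3 / (83/40).
R1 ← R1 − 3/8·R3.
R2 ← R2 + 17/20·R3.
Reading off the reduced rows gives a = -11/4, b = 1, c = -12/5.

a = -11/4, b = 1, c = -12/5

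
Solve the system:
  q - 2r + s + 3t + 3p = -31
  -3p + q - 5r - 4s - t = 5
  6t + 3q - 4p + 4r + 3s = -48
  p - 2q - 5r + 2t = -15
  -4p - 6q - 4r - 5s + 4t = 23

p = 0, q = -5, r = 3, s = -5, t = -5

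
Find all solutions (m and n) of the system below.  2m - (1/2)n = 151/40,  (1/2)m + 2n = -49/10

m = 6/5, n = -11/4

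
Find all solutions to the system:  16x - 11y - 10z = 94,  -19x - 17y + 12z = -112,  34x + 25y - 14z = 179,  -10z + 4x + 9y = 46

no solution

Row-reduce:
R1 ← R1 / (16).
R2 ← R2 + 19·R1.
R3 ← R3 − 34·R1.
R4 ← R4 − 4·R1.
R2 ← R2 / (-481/16).
R1 ← R1 + 11/16·R2.
R3 ← R3 − 387/8·R2.
R4 ← R4 − 47/4·R2.
R3 ← R3 / (3584/481).
R1 ← R1 + 302/481·R3.
R2 ← R2 + 2/481·R3.
R4 ← R4 + 3584/481·R3.
Row 4 reduces to 0 = 1, a contradiction. The system is inconsistent.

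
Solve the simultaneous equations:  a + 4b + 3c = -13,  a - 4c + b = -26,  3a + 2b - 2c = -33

a = -5, b = -5, c = 4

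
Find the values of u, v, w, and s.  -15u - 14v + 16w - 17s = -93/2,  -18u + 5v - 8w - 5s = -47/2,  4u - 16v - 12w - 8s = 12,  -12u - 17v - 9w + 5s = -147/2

Row-reduce the augmented matrix:
R1 ← R1 / (-15).
R2 ← R2 + 18·R1.
R3 ← R3 − 4·R1.
R4 ← R4 + 12·R1.
R2 ← R2 / (109/5).
R1 ← R1 − 14/15·R2.
R3 ← R3 + 296/15·R2.
R4 ← R4 + 29/5·R2.
R3 ← R3 / (-10580/327).
R1 ← R1 − 32/327·R3.
R2 ← R2 + 136/109·R3.
R4 ← R4 + 3165/109·R3.
R4 ← R4 / (493/23).
R1 ← R1 − 11/23·R4.
R2 ← R2 − 15/23·R4.
R3 ← R3 + 1/23·R4.
Reading off the reduced rows gives u = 3, v = 2, w = -1, s = -5/2.

u = 3, v = 2, w = -1, s = -5/2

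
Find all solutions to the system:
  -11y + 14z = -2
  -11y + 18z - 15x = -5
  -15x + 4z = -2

Row-reduce:
Swap R1 and R2.
R1 ← R1 / (-15).
R3 ← R3 + 15·R1.
R2 ← R2 / (-11).
R1 ← R1 − 11/15·R2.
R3 ← R3 − 11·R2.
Row 3 reduces to 0 = 1, a contradiction. The system is inconsistent.

no solution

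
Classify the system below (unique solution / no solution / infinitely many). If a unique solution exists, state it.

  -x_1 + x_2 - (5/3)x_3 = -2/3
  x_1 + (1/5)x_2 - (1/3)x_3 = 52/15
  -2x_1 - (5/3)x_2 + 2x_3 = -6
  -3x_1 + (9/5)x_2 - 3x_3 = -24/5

x_1 = 3, x_2 = -6, x_3 = -5

Row-reduce the augmented matrix:
R1 ← R1 / (-1).
R2 ← R2 − 1·R1.
R3 ← R3 + 2·R1.
R4 ← R4 + 3·R1.
R2 ← R2 / (6/5).
R1 ← R1 + 1·R2.
R3 ← R3 + 11/3·R2.
R4 ← R4 + 6/5·R2.
R3 ← R3 / (-7/9).
R2 ← R2 + 5/3·R3.
R4 reduces to 0 = 0, so the extra equation is consistent.
Reading off the reduced rows gives x_1 = 3, x_2 = -6, x_3 = -5.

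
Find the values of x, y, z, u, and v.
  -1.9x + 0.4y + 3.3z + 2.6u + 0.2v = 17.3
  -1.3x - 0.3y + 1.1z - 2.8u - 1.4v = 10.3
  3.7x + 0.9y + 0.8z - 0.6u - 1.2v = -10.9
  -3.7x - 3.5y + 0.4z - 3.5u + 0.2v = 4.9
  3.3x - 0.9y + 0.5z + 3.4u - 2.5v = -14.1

Row-reduce the augmented matrix:
R1 ← R1 / (-19/10).
R2 ← R2 + 13/10·R1.
R3 ← R3 − 37/10·R1.
R4 ← R4 + 37/10·R1.
R5 ← R5 − 33/10·R1.
R2 ← R2 / (-109/190).
R1 ← R1 + 4/19·R2.
R3 ← R3 − 319/190·R2.
R4 ← R4 + 813/190·R2.
R5 ← R5 + 39/190·R2.
R3 ← R3 / (4183/1090).
R1 ← R1 + 143/109·R3.
R2 ← R2 − 220/109·R3.
R4 ← R4 − 569/218·R3.
R5 ← R5 − 3622/545·R3.
R4 ← R4 / (1324701/41830).
R1 ← R1 + 11476/4183·R4.
R2 ← R2 − 53050/4183·R4.
R3 ← R3 + 9742/4183·R4.
R5 ← R5 − 104709/4183·R4.
R5 ← R5 / (-18433997/4415670).
R1 ← R1 + 88192/1324701·R5.
R2 ← R2 + 648752/1324701·R5.
R3 ← R3 + 382378/1324701·R5.
R4 ← R4 − 622586/1324701·R5.
Reading off the reduced rows gives x = -5, y = 4, z = 2, u = 0, v = -2.

x = -5, y = 4, z = 2, u = 0, v = -2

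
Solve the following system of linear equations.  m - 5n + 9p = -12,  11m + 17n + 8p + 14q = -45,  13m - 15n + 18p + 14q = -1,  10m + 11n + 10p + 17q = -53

Row-reduce the augmented matrix:
R2 ← R2 − 11·R1.
R3 ← R3 − 13·R1.
R4 ← R4 − 10·R1.
R2 ← R2 / (72).
R1 ← R1 + 5·R2.
R3 ← R3 − 50·R2.
R4 ← R4 − 61·R2.
R3 ← R3 / (-1289/36).
R1 ← R1 − 193/72·R3.
R2 ← R2 + 91/72·R3.
R4 ← R4 + 209/72·R3.
R4 ← R4 / (6177/1289).
R1 ← R1 − 1666/1289·R4.
R2 ← R2 − 56/1289·R4.
R3 ← R3 + 154/1289·R4.
Reading off the reduced rows gives m = 5, n = -2, p = -3, q = -3.

m = 5, n = -2, p = -3, q = -3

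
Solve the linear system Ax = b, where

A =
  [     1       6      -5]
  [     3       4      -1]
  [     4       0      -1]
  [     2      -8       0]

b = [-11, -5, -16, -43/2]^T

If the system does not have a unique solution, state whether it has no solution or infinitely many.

no solution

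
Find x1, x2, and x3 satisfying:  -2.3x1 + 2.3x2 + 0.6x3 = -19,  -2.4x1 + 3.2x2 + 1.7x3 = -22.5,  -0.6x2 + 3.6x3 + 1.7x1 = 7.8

x1 = 6, x2 = -2, x3 = -1

Row-reduce the augmented matrix:
R1 ← R1 / (-23/10).
R2 ← R2 + 12/5·R1.
R3 ← R3 − 17/10·R1.
R2 ← R2 / (4/5).
R1 ← R1 + 1·R2.
R3 ← R3 − 11/10·R2.
R3 ← R3 / (4723/1840).
R1 ← R1 − 199/184·R3.
R2 ← R2 − 247/184·R3.
Reading off the reduced rows gives x1 = 6, x2 = -2, x3 = -1.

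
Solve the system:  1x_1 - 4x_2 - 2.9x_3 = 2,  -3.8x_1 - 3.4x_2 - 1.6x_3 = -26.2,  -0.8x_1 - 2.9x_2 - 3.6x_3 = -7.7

Row-reduce the augmented matrix:
R2 ← R2 + 19/5·R1.
R3 ← R3 + 4/5·R1.
R2 ← R2 / (-93/5).
R1 ← R1 + 4·R2.
R3 ← R3 + 61/10·R2.
R3 ← R3 / (-3313/1860).
R1 ← R1 + 173/930·R3.
R2 ← R2 − 631/930·R3.
Reading off the reduced rows gives x_1 = 6, x_2 = 1, x_3 = 0.

x_1 = 6, x_2 = 1, x_3 = 0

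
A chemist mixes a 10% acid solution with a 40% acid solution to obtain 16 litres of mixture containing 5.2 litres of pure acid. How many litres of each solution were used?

litres of solution A: 4, litres of solution B: 12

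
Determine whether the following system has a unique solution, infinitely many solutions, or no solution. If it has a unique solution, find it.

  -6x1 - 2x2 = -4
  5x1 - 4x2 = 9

Row-reduce the augmented matrix:
R1 ← R1 / (-6).
R2 ← R2 − 5·R1.
R2 ← R2 / (-17/3).
R1 ← R1 − 1/3·R2.
Reading off the reduced rows gives x1 = 1, x2 = -1.

x1 = 1, x2 = -1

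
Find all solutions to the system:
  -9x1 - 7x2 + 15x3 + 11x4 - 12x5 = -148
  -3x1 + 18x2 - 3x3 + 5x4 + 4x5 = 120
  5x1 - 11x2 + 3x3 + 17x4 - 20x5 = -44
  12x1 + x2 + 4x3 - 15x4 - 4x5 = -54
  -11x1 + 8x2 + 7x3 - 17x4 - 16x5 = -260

x1 = 6, x2 = 4, x3 = -4, x4 = 6, x5 = 6

Row-reduce the augmented matrix:
R1 ← R1 / (-9).
R2 ← R2 + 3·R1.
R3 ← R3 − 5·R1.
R4 ← R4 − 12·R1.
R5 ← R5 + 11·R1.
R2 ← R2 / (61/3).
R1 ← R1 − 7/9·R2.
R3 ← R3 + 134/9·R2.
R4 ← R4 + 25/3·R2.
R5 ← R5 − 149/9·R2.
R3 ← R3 / (334/61).
R1 ← R1 + 83/61·R3.
R2 ← R2 + 24/61·R3.
R4 ← R4 − 1264/61·R3.
R5 ← R5 + 294/61·R3.
R4 ← R4 / (-45563/501).
R1 ← R1 − 787/167·R4.
R2 ← R2 − 300/167·R4.
R3 ← R3 − 2204/501·R4.
R5 ← R5 + 5174/501·R4.
R5 ← R5 / (-1513028/45563).
R1 ← R1 + 42352/45563·R5.
R2 ← R2 − 5624/45563·R5.
R3 ← R3 + 36448/45563·R5.
R4 ← R4 + 31076/45563·R5.
Reading off the reduced rows gives x1 = 6, x2 = 4, x3 = -4, x4 = 6, x5 = 6.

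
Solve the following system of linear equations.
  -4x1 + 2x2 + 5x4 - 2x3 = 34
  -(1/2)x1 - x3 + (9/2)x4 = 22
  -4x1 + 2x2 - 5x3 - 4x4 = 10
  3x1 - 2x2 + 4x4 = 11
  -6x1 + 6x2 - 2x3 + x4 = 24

no solution

Row-reduce:
R1 ← R1 / (-4).
R2 ← R2 + 1/2·R1.
R3 ← R3 + 4·R1.
R4 ← R4 − 3·R1.
R5 ← R5 + 6·R1.
R2 ← R2 / (-1/4).
R1 ← R1 + 1/2·R2.
R4 ← R4 + 1/2·R2.
R5 ← R5 − 3·R2.
R3 ← R3 / (-3).
R1 ← R1 − 2·R3.
R2 ← R2 − 3·R3.
R5 ← R5 + 8·R3.
Swap R4 and R5.
R4 ← R4 / (64).
R1 ← R1 + 15·R4.
R2 ← R2 + 49/2·R4.
R3 ← R3 − 3·R4.
Row 5 reduces to 0 = 1, a contradiction. The system is inconsistent.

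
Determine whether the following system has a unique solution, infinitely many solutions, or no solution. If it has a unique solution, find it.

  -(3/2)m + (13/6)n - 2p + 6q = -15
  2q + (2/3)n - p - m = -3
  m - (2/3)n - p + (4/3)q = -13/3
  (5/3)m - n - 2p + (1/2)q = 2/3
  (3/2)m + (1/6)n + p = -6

Row-reduce the augmented matrix:
R1 ← R1 / (-3/2).
R2 ← R2 + 1·R1.
R3 ← R3 − 1·R1.
R4 ← R4 − 5/3·R1.
R5 ← R5 − 3/2·R1.
R2 ← R2 / (-7/9).
R1 ← R1 + 13/9·R2.
R3 ← R3 − 7/9·R2.
R4 ← R4 − 38/27·R2.
R5 ← R5 − 7/3·R2.
R3 ← R3 / (-2).
R1 ← R1 − 5/7·R3.
R2 ← R2 + 3/7·R3.
R4 ← R4 + 76/21·R3.
R4 ← R4 / (-313/126).
R1 ← R1 − 19/21·R4.
R2 ← R2 − 13/7·R4.
R3 ← R3 + 5/3·R4.
R5 reduces to 0 = 0, so the extra equation is consistent.
Reading off the reduced rows gives m = -2, n = 0, p = -3, q = -4.

m = -2, n = 0, p = -3, q = -4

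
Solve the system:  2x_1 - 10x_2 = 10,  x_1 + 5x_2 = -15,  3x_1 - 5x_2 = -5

x_1 = -5, x_2 = -2

Row-reduce the augmented matrix:
R1 ← R1 / (2).
R2 ← R2 − 1·R1.
R3 ← R3 − 3·R1.
R2 ← R2 / (10).
R1 ← R1 + 5·R2.
R3 ← R3 − 10·R2.
R3 reduces to 0 = 0, so the extra equation is consistent.
Reading off the reduced rows gives x_1 = -5, x_2 = -2.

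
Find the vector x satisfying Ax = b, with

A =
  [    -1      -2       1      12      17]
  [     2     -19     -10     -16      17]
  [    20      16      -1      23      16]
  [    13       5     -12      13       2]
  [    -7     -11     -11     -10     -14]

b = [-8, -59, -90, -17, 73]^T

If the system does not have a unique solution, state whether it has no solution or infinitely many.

Row-reduce:
R1 ← R1 / (-1).
R2 ← R2 − 2·R1.
R3 ← R3 − 20·R1.
R4 ← R4 − 13·R1.
R5 ← R5 + 7·R1.
R2 ← R2 / (-23).
R1 ← R1 − 2·R2.
R3 ← R3 + 24·R2.
R4 ← R4 + 21·R2.
R5 ← R5 − 3·R2.
R3 ← R3 / (629/23).
R1 ← R1 + 39/23·R3.
R2 ← R2 − 8/23·R3.
R4 ← R4 − 191/23·R3.
R5 ← R5 + 438/23·R3.
R4 ← R4 / (53068/629).
R1 ← R1 − 2821/629·R4.
R2 ← R2 + 2256/629·R4.
R3 ← R3 − 5857/629·R4.
R5 ← R5 − 53068/629·R4.
Rank is 4 with 5 unknowns, leaving x_5 free.

infinitely many solutions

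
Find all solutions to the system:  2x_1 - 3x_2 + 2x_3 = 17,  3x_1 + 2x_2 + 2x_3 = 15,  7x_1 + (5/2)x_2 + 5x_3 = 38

no solution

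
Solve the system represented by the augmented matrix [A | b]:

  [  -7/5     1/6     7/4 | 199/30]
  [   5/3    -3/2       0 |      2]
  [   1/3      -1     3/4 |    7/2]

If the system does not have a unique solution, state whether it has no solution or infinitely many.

x_1 = 3, x_2 = 2, x_3 = 6

Row-reduce the augmented matrix:
R1 ← R1 / (-7/5).
R2 ← R2 − 5/3·R1.
R3 ← R3 − 1/3·R1.
R2 ← R2 / (-82/63).
R1 ← R1 + 5/42·R2.
R3 ← R3 + 121/126·R2.
R3 ← R3 / (-243/656).
R1 ← R1 + 945/656·R3.
R2 ← R2 + 525/328·R3.
Reading off the reduced rows gives x_1 = 3, x_2 = 2, x_3 = 6.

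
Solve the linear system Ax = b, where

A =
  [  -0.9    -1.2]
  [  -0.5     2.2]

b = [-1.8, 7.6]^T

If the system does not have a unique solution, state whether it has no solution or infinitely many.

x_1 = -2, x_2 = 3

Row-reduce the augmented matrix:
R1 ← R1 / (-9/10).
R2 ← R2 + 1/2·R1.
R2 ← R2 / (43/15).
R1 ← R1 − 4/3·R2.
Reading off the reduced rows gives x_1 = -2, x_2 = 3.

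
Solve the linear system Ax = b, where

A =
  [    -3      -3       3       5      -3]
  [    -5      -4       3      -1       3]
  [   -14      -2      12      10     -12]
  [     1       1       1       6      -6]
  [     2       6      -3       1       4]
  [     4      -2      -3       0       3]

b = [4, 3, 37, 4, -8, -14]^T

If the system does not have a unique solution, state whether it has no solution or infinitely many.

Row-reduce:
R1 ← R1 / (-3).
R2 ← R2 + 5·R1.
R3 ← R3 + 14·R1.
R4 ← R4 − 1·R1.
R5 ← R5 − 2·R1.
R6 ← R6 − 4·R1.
R1 ← R1 − 1·R2.
R3 ← R3 − 12·R2.
R5 ← R5 − 4·R2.
R6 ← R6 + 6·R2.
R3 ← R3 / (22).
R1 ← R1 − 1·R3.
R2 ← R2 + 2·R3.
R4 ← R4 − 2·R3.
R5 ← R5 − 7·R3.
R6 ← R6 + 11·R3.
R4 ← R4 / (-43/33).
R1 ← R1 − 35/11·R4.
R2 ← R2 + 4/11·R4.
R3 ← R3 − 148/33·R4.
R5 ← R5 − 113/11·R4.
R5 ← R5 / (520/43).
R1 ← R1 − 45/43·R5.
R2 ← R2 + 42/43·R5.
R3 ← R3 − 45/43·R5.
R4 ← R4 + 51/43·R5.
Row 6 reduces to 0 = 1/2, a contradiction. The system is inconsistent.

no solution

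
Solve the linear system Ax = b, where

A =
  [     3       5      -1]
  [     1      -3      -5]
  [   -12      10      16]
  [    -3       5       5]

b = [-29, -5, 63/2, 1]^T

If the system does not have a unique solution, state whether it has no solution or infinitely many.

no solution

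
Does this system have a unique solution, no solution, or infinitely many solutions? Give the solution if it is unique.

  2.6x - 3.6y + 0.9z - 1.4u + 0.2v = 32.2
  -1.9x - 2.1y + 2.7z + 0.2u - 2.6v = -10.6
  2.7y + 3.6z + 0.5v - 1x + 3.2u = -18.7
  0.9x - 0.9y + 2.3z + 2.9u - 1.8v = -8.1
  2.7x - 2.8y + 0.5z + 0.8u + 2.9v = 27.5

Row-reduce the augmented matrix:
R1 ← R1 / (13/5).
R2 ← R2 + 19/10·R1.
R3 ← R3 + 1·R1.
R4 ← R4 − 9/10·R1.
R5 ← R5 − 27/10·R1.
R2 ← R2 / (-123/26).
R1 ← R1 + 18/13·R2.
R3 ← R3 − 171/130·R2.
R4 ← R4 − 9/26·R2.
R5 ← R5 − 61/65·R2.
R3 ← R3 / (20007/4100).
R1 ← R1 + 261/410·R3.
R2 ← R2 + 291/410·R3.
R4 ← R4 − 458/205·R3.
R5 ← R5 − 949/4100·R3.
R4 ← R4 / (442277/200070).
R1 ← R1 − 44/2223·R4.
R2 ← R2 − 3520/6669·R4.
R3 ← R3 − 9974/20007·R4.
R5 ← R5 − 15199/7695·R4.
R5 ← R5 / (26523394/6634155).
R1 ← R1 − 32137/40207·R5.
R2 ← R2 − 118333/120621·R5.
R3 ← R3 − 189984/442277·R5.
R4 ← R4 + 400248/442277·R5.
Reading off the reduced rows gives x = 6, y = -2, z = 2, u = -5, v = 3.

x = 6, y = -2, z = 2, u = -5, v = 3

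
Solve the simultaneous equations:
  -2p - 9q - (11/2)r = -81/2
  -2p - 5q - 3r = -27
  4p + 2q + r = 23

Row-reduce:
R1 ← R1 / (-2).
R2 ← R2 + 2·R1.
R3 ← R3 − 4·R1.
R2 ← R2 / (4).
R1 ← R1 − 9/2·R2.
R3 ← R3 + 16·R2.
Row 3 reduces to 0 = -4, a contradiction. The system is inconsistent.

no solution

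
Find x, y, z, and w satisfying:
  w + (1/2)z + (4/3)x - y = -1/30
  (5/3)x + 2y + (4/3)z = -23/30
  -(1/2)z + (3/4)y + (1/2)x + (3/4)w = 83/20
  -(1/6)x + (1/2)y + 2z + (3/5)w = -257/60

Row-reduce the augmented matrix:
R1 ← R1 / (4/3).
R2 ← R2 − 5/3·R1.
R3 ← R3 − 1/2·R1.
R4 ← R4 + 1/6·R1.
R2 ← R2 / (13/4).
R1 ← R1 + 3/4·R2.
R3 ← R3 − 9/8·R2.
R4 ← R4 − 3/8·R2.
R3 ← R3 / (-97/104).
R1 ← R1 − 7/13·R3.
R2 ← R2 − 17/78·R3.
R4 ← R4 − 103/52·R3.
R4 ← R4 / (2507/970).
R1 ← R1 − 90/97·R4.
R2 ← R2 + 19/97·R4.
R3 ← R3 + 84/97·R4.
Reading off the reduced rows gives x = 1/2, y = 6/5, z = -3, w = 2.

x = 1/2, y = 6/5, z = -3, w = 2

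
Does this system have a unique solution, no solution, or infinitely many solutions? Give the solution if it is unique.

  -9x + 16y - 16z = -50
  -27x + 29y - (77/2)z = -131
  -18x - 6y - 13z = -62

infinitely many solutions

Row-reduce:
R1 ← R1 / (-9).
R2 ← R2 + 27·R1.
R3 ← R3 + 18·R1.
R2 ← R2 / (-19).
R1 ← R1 + 16/9·R2.
R3 ← R3 + 38·R2.
Rank is 2 with 3 unknowns, leaving z free.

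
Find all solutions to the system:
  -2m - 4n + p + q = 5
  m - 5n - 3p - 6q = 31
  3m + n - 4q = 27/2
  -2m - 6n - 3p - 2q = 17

no solution

Row-reduce:
R1 ← R1 / (-2).
R2 ← R2 − 1·R1.
R3 ← R3 − 3·R1.
R4 ← R4 + 2·R1.
R2 ← R2 / (-7).
R1 ← R1 − 2·R2.
R3 ← R3 + 5·R2.
R4 ← R4 + 2·R2.
R3 ← R3 / (23/7).
R1 ← R1 + 17/14·R3.
R2 ← R2 − 5/14·R3.
R4 ← R4 + 23/7·R3.
Row 4 reduces to 0 = -1/2, a contradiction. The system is inconsistent.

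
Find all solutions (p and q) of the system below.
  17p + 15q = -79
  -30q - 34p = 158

infinitely many solutions

Row-reduce:
R1 ← R1 / (17).
R2 ← R2 + 34·R1.
Rank is 1 with 2 unknowns, leaving q free.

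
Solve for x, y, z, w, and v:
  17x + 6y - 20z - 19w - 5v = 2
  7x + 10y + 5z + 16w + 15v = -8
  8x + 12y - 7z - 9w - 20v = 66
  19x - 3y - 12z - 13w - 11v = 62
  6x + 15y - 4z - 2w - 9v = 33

x = 4, y = 0, z = 5, w = -1, v = -3

Row-reduce the augmented matrix:
R1 ← R1 / (17).
R2 ← R2 − 7·R1.
R3 ← R3 − 8·R1.
R4 ← R4 − 19·R1.
R5 ← R5 − 6·R1.
R2 ← R2 / (128/17).
R1 ← R1 − 6/17·R2.
R3 ← R3 − 156/17·R2.
R4 ← R4 + 165/17·R2.
R5 ← R5 − 219/17·R2.
R3 ← R3 / (-439/32).
R1 ← R1 + 115/64·R3.
R2 ← R2 − 225/128·R3.
R4 ← R4 − 3509/128·R3.
R5 ← R5 + 2507/128·R3.
R4 ← R4 / (-16851/878).
R1 ← R1 − 692/439·R4.
R2 ← R2 + 495/878·R4.
R3 ← R3 − 931/439·R4.
R5 ← R5 − 4813/878·R4.
R5 ← R5 / (21083/16851).
R1 ← R1 + 16954/16851·R5.
R2 ← R2 + 5000/5617·R5.
R3 ← R3 + 64937/16851·R5.
R4 ← R4 − 52883/16851·R5.
Reading off the reduced rows gives x = 4, y = 0, z = 5, w = -1, v = -3.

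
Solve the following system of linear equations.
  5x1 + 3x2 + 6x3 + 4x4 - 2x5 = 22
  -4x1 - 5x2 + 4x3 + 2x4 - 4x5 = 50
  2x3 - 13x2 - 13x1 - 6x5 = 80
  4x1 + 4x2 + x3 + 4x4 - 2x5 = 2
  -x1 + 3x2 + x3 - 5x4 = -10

Row-reduce:
R1 ← R1 / (5).
R2 ← R2 + 4·R1.
R3 ← R3 + 13·R1.
R4 ← R4 − 4·R1.
R5 ← R5 + 1·R1.
R2 ← R2 / (-13/5).
R1 ← R1 − 3/5·R2.
R3 ← R3 + 26/5·R2.
R4 ← R4 − 8/5·R2.
R5 ← R5 − 18/5·R2.
Swap R3 and R4.
R3 ← R3 / (21/13).
R1 ← R1 − 42/13·R3.
R2 ← R2 + 44/13·R3.
R5 ← R5 − 187/13·R3.
Swap R4 and R5.
R4 ← R4 / (-685/21).
R1 ← R1 + 6·R4.
R2 ← R2 − 134/21·R4.
R3 ← R3 − 52/21·R4.
Row 5 reduces to 0 = 2, a contradiction. The system is inconsistent.

no solution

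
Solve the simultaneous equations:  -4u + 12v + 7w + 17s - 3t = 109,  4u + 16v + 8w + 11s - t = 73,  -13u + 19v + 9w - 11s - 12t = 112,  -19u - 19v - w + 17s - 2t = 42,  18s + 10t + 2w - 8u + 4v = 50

Row-reduce the augmented matrix:
R1 ← R1 / (-4).
R2 ← R2 − 4·R1.
R3 ← R3 + 13·R1.
R4 ← R4 + 19·R1.
R5 ← R5 + 8·R1.
R2 ← R2 / (28).
R1 ← R1 + 3·R2.
R3 ← R3 + 20·R2.
R4 ← R4 + 76·R2.
R5 ← R5 + 20·R2.
R3 ← R3 / (-85/28).
R1 ← R1 + 1/7·R3.
R2 ← R2 − 15/28·R3.
R4 ← R4 − 181/28·R3.
R5 ← R5 + 9/7·R3.
R4 ← R4 / (-1466/17).
R1 ← R1 − 63/68·R4.
R2 ← R2 + 487/68·R4.
R3 ← R3 − 259/17·R4.
R5 ← R5 − 401/17·R4.
R5 ← R5 / (9318/733).
R1 ← R1 − 3371/7330·R5.
R2 ← R2 + 1881/7330·R5.
R3 ← R3 − 26/3665·R5.
R4 ← R4 − 403/3665·R5.
Reading off the reduced rows gives u = -3, v = 4, w = -2, s = 3, t = -4.

u = -3, v = 4, w = -2, s = 3, t = -4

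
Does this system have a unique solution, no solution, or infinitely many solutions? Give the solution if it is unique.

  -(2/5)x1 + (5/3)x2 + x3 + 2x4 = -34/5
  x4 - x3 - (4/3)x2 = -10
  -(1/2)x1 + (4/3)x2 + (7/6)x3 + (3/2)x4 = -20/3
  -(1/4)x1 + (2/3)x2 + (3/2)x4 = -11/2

x1 = 2, x2 = 6, x3 = -4, x4 = -6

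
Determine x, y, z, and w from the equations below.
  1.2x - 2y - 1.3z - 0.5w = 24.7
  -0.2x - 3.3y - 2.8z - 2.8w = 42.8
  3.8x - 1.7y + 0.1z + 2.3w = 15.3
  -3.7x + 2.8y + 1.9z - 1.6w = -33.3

x = 6, y = -4, z = -5, w = -6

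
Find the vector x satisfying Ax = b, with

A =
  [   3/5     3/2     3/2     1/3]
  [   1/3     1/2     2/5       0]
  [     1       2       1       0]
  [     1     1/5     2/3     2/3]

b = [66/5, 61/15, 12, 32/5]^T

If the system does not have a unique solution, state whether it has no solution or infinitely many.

x_1 = 2, x_2 = 2, x_3 = 6, x_4 = 0

Row-reduce the augmented matrix:
R1 ← R1 / (3/5).
R2 ← R2 − 1/3·R1.
R3 ← R3 − 1·R1.
R4 ← R4 − 1·R1.
R2 ← R2 / (-1/3).
R1 ← R1 − 5/2·R2.
R3 ← R3 + 1/2·R2.
R4 ← R4 + 23/10·R2.
R3 ← R3 / (-17/20).
R1 ← R1 + 3/4·R3.
R2 ← R2 − 13/10·R3.
R4 ← R4 − 347/300·R3.
R4 ← R4 / (464/459).
R1 ← R1 + 10/17·R4.
R2 ← R2 − 20/153·R4.
R3 ← R3 − 50/153·R4.
Reading off the reduced rows gives x_1 = 2, x_2 = 2, x_3 = 6, x_4 = 0.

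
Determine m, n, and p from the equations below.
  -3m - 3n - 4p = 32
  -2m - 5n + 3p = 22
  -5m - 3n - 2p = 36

m = -4, n = -4, p = -2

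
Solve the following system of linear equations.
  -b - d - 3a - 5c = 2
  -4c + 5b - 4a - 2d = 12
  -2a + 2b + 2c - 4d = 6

Row-reduce:
R1 ← R1 / (-3).
R2 ← R2 + 4·R1.
R3 ← R3 + 2·R1.
R2 ← R2 / (19/3).
R1 ← R1 − 1/3·R2.
R3 ← R3 − 8/3·R2.
R3 ← R3 / (80/19).
R1 ← R1 − 29/19·R3.
R2 ← R2 − 8/19·R3.
Rank is 3 with 4 unknowns, leaving d free.

infinitely many solutions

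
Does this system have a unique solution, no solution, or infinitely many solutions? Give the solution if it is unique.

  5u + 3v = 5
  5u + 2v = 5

u = 1, v = 0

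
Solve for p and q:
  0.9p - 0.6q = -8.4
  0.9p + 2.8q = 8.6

p = -6, q = 5

Row-reduce the augmented matrix:
R1 ← R1 / (9/10).
R2 ← R2 − 9/10·R1.
R2 ← R2 / (17/5).
R1 ← R1 + 2/3·R2.
Reading off the reduced rows gives p = -6, q = 5.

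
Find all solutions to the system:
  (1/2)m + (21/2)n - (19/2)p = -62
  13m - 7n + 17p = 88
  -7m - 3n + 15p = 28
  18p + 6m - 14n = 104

Row-reduce:
R1 ← R1 / (1/2).
R2 ← R2 − 13·R1.
R3 ← R3 + 7·R1.
R4 ← R4 − 6·R1.
R2 ← R2 / (-280).
R1 ← R1 − 21·R2.
R3 ← R3 − 144·R2.
R4 ← R4 + 140·R2.
R3 ← R3 / (622/35).
R1 ← R1 − 4/5·R3.
R2 ← R2 + 33/35·R3.
Row 4 reduces to 0 = -2, a contradiction. The system is inconsistent.

no solution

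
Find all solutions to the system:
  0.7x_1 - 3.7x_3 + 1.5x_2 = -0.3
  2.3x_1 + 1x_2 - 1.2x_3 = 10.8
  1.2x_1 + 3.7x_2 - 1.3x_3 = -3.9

Row-reduce the augmented matrix:
R1 ← R1 / (7/10).
R2 ← R2 − 23/10·R1.
R3 ← R3 − 6/5·R1.
R2 ← R2 / (-55/14).
R1 ← R1 − 15/7·R2.
R3 ← R3 − 79/70·R2.
R3 ← R3 / (11262/1375).
R1 ← R1 − 38/55·R3.
R2 ← R2 + 767/275·R3.
Reading off the reduced rows gives x_1 = 6, x_2 = -3, x_3 = 0.

x_1 = 6, x_2 = -3, x_3 = 0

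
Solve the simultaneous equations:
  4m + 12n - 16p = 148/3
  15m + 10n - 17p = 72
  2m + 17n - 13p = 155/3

m = 7/3, n = 2, p = -1

Row-reduce the augmented matrix:
R1 ← R1 / (4).
R2 ← R2 − 15·R1.
R3 ← R3 − 2·R1.
R2 ← R2 / (-35).
R1 ← R1 − 3·R2.
R3 ← R3 − 11·R2.
R3 ← R3 / (298/35).
R1 ← R1 + 11/35·R3.
R2 ← R2 + 43/35·R3.
Reading off the reduced rows gives m = 7/3, n = 2, p = -1.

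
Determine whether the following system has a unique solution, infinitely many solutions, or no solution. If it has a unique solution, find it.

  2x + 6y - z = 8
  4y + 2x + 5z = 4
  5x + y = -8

x = -2, y = 2, z = 0

Row-reduce the augmented matrix:
R1 ← R1 / (2).
R2 ← R2 − 2·R1.
R3 ← R3 − 5·R1.
R2 ← R2 / (-2).
R1 ← R1 − 3·R2.
R3 ← R3 + 14·R2.
R3 ← R3 / (-79/2).
R1 ← R1 − 17/2·R3.
R2 ← R2 + 3·R3.
Reading off the reduced rows gives x = -2, y = 2, z = 0.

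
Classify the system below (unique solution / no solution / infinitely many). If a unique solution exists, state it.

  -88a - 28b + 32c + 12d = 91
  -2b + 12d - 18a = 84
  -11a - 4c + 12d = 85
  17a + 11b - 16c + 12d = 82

no solution

Row-reduce:
R1 ← R1 / (-88).
R2 ← R2 + 18·R1.
R3 ← R3 + 11·R1.
R4 ← R4 − 17·R1.
R2 ← R2 / (41/11).
R1 ← R1 − 7/22·R2.
R3 ← R3 − 7/2·R2.
R4 ← R4 − 123/22·R2.
R3 ← R3 / (-76/41).
R1 ← R1 − 8/41·R3.
R2 ← R2 + 72/41·R3.
Row 4 reduces to 0 = 3/2, a contradiction. The system is inconsistent.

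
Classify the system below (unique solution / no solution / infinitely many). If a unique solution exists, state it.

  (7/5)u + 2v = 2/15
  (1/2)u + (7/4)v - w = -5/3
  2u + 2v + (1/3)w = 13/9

u = 2, v = -4/3, w = 1/3

Row-reduce the augmented matrix:
R1 ← R1 / (7/5).
R2 ← R2 − 1/2·R1.
R3 ← R3 − 2·R1.
R2 ← R2 / (29/28).
R1 ← R1 − 10/7·R2.
R3 ← R3 + 6/7·R2.
R3 ← R3 / (-43/87).
R1 ← R1 − 40/29·R3.
R2 ← R2 + 28/29·R3.
Reading off the reduced rows gives u = 2, v = -4/3, w = 1/3.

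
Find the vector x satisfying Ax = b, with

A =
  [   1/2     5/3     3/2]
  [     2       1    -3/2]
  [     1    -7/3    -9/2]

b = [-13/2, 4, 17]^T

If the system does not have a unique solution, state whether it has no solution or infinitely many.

Row-reduce:
R1 ← R1 / (1/2).
R2 ← R2 − 2·R1.
R3 ← R3 − 1·R1.
R2 ← R2 / (-17/3).
R1 ← R1 − 10/3·R2.
R3 ← R3 + 17/3·R2.
Rank is 2 with 3 unknowns, leaving x_3 free.

infinitely many solutions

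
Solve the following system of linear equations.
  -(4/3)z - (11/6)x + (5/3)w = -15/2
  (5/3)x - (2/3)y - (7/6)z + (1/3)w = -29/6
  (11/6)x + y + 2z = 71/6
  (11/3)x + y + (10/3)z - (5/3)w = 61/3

Row-reduce:
R1 ← R1 / (-11/6).
R2 ← R2 − 5/3·R1.
R3 ← R3 − 11/6·R1.
R4 ← R4 − 11/3·R1.
R2 ← R2 / (-2/3).
R3 ← R3 − 1·R2.
R4 ← R4 − 1·R2.
R3 ← R3 / (-383/132).
R1 ← R1 − 8/11·R3.
R2 ← R2 − 157/44·R3.
R4 ← R4 + 383/132·R3.
Row 4 reduces to 0 = 1, a contradiction. The system is inconsistent.

no solution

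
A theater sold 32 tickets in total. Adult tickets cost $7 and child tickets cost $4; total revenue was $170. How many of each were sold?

adult tickets: 14, child tickets: 18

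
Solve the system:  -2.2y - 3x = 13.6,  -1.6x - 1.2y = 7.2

Row-reduce the augmented matrix:
R1 ← R1 / (-3).
R2 ← R2 + 8/5·R1.
R2 ← R2 / (-2/75).
R1 ← R1 − 11/15·R2.
Reading off the reduced rows gives x = -6, y = 2.

x = -6, y = 2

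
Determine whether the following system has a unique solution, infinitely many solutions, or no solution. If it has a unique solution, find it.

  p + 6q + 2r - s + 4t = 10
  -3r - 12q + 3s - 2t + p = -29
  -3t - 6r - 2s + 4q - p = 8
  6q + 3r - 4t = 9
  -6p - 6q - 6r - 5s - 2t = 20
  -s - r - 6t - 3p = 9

p = -2, q = 1, r = 1, s = -4, t = 0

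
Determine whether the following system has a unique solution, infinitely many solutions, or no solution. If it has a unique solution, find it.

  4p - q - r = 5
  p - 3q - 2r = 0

Row-reduce:
R1 ← R1 / (4).
R2 ← R2 − 1·R1.
R2 ← R2 / (-11/4).
R1 ← R1 + 1/4·R2.
Rank is 2 with 3 unknowns, leaving r free.

infinitely many solutions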